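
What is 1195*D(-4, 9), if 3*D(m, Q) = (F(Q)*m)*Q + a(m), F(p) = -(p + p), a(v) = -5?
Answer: 768385/3 ≈ 2.5613e+5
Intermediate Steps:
F(p) = -2*p
D(m, Q) = -5/3 - 2*m*Q**2/3 (D(m, Q) = (((-2*Q)*m)*Q - 5)/3 = ((-2*Q*m)*Q - 5)/3 = (-2*m*Q**2 - 5)/3 = (-5 - 2*m*Q**2)/3 = -5/3 - 2*m*Q**2/3)
1195*D(-4, 9) = 1195*(-5/3 - 2/3*(-4)*9**2) = 1195*(-5/3 - 2/3*(-4)*81) = 1195*(-5/3 + 216) = 1195*(643/3) = 768385/3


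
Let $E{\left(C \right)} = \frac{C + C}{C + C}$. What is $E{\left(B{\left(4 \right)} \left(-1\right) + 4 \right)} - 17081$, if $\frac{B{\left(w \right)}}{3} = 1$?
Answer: $-17080$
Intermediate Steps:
$B{\left(w \right)} = 3$ ($B{\left(w \right)} = 3 \cdot 1 = 3$)
$E{\left(C \right)} = 1$ ($E{\left(C \right)} = \frac{2 C}{2 C} = 2 C \frac{1}{2 C} = 1$)
$E{\left(B{\left(4 \right)} \left(-1\right) + 4 \right)} - 17081 = 1 - 17081 = -17080$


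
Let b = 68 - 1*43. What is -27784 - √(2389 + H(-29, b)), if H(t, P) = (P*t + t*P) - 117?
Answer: -27784 - √822 ≈ -27813.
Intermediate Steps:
b = 25 (b = 68 - 43 = 25)
H(t, P) = -117 + 2*P*t (H(t, P) = (P*t + P*t) - 117 = 2*P*t - 117 = -117 + 2*P*t)
-27784 - √(2389 + H(-29, b)) = -27784 - √(2389 + (-117 + 2*25*(-29))) = -27784 - √(2389 + (-117 - 1450)) = -27784 - √(2389 - 1567) = -27784 - √822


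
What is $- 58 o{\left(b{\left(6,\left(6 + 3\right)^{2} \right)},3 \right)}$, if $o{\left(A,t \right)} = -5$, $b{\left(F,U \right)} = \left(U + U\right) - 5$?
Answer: $290$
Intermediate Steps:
$b{\left(F,U \right)} = -5 + 2 U$ ($b{\left(F,U \right)} = 2 U - 5 = -5 + 2 U$)
$- 58 o{\left(b{\left(6,\left(6 + 3\right)^{2} \right)},3 \right)} = \left(-58\right) \left(-5\right) = 290$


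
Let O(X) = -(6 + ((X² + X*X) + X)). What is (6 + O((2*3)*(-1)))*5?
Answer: -330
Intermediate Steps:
O(X) = -6 - X - 2*X² (O(X) = -(6 + ((X² + X²) + X)) = -(6 + (2*X² + X)) = -(6 + (X + 2*X²)) = -(6 + X + 2*X²) = -6 - X - 2*X²)
(6 + O((2*3)*(-1)))*5 = (6 + (-6 - 2*3*(-1) - 2*((2*3)*(-1))²))*5 = (6 + (-6 - 6*(-1) - 2*(6*(-1))²))*5 = (6 + (-6 - 1*(-6) - 2*(-6)²))*5 = (6 + (-6 + 6 - 2*36))*5 = (6 + (-6 + 6 - 72))*5 = (6 - 72)*5 = -66*5 = -330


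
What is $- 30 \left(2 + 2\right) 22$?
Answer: $-2640$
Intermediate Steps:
$- 30 \left(2 + 2\right) 22 = \left(-30\right) 4 \cdot 22 = \left(-120\right) 22 = -2640$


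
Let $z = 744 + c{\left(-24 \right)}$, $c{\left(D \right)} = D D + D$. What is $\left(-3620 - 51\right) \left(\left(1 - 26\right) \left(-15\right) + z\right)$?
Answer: $-6134241$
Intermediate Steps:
$c{\left(D \right)} = D + D^{2}$ ($c{\left(D \right)} = D^{2} + D = D + D^{2}$)
$z = 1296$ ($z = 744 - 24 \left(1 - 24\right) = 744 - -552 = 744 + 552 = 1296$)
$\left(-3620 - 51\right) \left(\left(1 - 26\right) \left(-15\right) + z\right) = \left(-3620 - 51\right) \left(\left(1 - 26\right) \left(-15\right) + 1296\right) = - 3671 \left(\left(-25\right) \left(-15\right) + 1296\right) = - 3671 \left(375 + 1296\right) = \left(-3671\right) 1671 = -6134241$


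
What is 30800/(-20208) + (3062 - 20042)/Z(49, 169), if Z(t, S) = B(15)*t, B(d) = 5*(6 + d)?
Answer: -2089991/433209 ≈ -4.8244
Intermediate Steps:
B(d) = 30 + 5*d
Z(t, S) = 105*t (Z(t, S) = (30 + 5*15)*t = (30 + 75)*t = 105*t)
30800/(-20208) + (3062 - 20042)/Z(49, 169) = 30800/(-20208) + (3062 - 20042)/((105*49)) = 30800*(-1/20208) - 16980/5145 = -1925/1263 - 16980*1/5145 = -1925/1263 - 1132/343 = -2089991/433209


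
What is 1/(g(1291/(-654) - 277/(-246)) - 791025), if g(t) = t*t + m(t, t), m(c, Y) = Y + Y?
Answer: -179747649/142185059644430 ≈ -1.2642e-6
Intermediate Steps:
m(c, Y) = 2*Y
g(t) = t**2 + 2*t (g(t) = t*t + 2*t = t**2 + 2*t)
1/(g(1291/(-654) - 277/(-246)) - 791025) = 1/((1291/(-654) - 277/(-246))*(2 + (1291/(-654) - 277/(-246))) - 791025) = 1/((1291*(-1/654) - 277*(-1/246))*(2 + (1291*(-1/654) - 277*(-1/246))) - 791025) = 1/((-1291/654 + 277/246)*(2 + (-1291/654 + 277/246)) - 791025) = 1/(-11369*(2 - 11369/13407)/13407 - 791025) = 1/(-11369/13407*15445/13407 - 791025) = 1/(-175594205/179747649 - 791025) = 1/(-142185059644430/179747649) = -179747649/142185059644430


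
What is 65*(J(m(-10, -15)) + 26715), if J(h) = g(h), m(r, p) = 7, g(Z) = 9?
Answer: 1737060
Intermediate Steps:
J(h) = 9
65*(J(m(-10, -15)) + 26715) = 65*(9 + 26715) = 65*26724 = 1737060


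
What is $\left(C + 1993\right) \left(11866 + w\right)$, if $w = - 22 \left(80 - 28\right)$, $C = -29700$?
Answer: $-297074454$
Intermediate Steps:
$w = -1144$ ($w = \left(-22\right) 52 = -1144$)
$\left(C + 1993\right) \left(11866 + w\right) = \left(-29700 + 1993\right) \left(11866 - 1144\right) = \left(-27707\right) 10722 = -297074454$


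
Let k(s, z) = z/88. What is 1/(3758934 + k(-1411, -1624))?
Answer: 11/41348071 ≈ 2.6603e-7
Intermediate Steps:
k(s, z) = z/88 (k(s, z) = z*(1/88) = z/88)
1/(3758934 + k(-1411, -1624)) = 1/(3758934 + (1/88)*(-1624)) = 1/(3758934 - 203/11) = 1/(41348071/11) = 11/41348071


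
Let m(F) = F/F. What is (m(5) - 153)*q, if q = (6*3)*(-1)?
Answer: 2736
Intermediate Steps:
q = -18 (q = 18*(-1) = -18)
m(F) = 1
(m(5) - 153)*q = (1 - 153)*(-18) = -152*(-18) = 2736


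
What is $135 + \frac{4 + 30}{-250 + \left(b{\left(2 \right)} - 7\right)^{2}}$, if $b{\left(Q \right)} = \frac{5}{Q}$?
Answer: $\frac{123929}{919} \approx 134.85$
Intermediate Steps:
$135 + \frac{4 + 30}{-250 + \left(b{\left(2 \right)} - 7\right)^{2}} = 135 + \frac{4 + 30}{-250 + \left(\frac{5}{2} - 7\right)^{2}} = 135 + \frac{34}{-250 + \left(5 \cdot \frac{1}{2} - 7\right)^{2}} = 135 + \frac{34}{-250 + \left(\frac{5}{2} - 7\right)^{2}} = 135 + \frac{34}{-250 + \left(- \frac{9}{2}\right)^{2}} = 135 + \frac{34}{-250 + \frac{81}{4}} = 135 + \frac{34}{- \frac{919}{4}} = 135 + 34 \left(- \frac{4}{919}\right) = 135 - \frac{136}{919} = \frac{123929}{919}$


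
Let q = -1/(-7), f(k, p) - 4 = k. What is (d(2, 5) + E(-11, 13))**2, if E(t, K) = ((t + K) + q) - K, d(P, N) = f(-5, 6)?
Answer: 6889/49 ≈ 140.59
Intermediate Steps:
f(k, p) = 4 + k
d(P, N) = -1 (d(P, N) = 4 - 5 = -1)
q = 1/7 (q = -1*(-1/7) = 1/7 ≈ 0.14286)
E(t, K) = 1/7 + t (E(t, K) = ((t + K) + 1/7) - K = ((K + t) + 1/7) - K = (1/7 + K + t) - K = 1/7 + t)
(d(2, 5) + E(-11, 13))**2 = (-1 + (1/7 - 11))**2 = (-1 - 76/7)**2 = (-83/7)**2 = 6889/49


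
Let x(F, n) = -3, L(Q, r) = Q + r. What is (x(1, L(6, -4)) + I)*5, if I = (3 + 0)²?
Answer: 30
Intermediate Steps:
I = 9 (I = 3² = 9)
(x(1, L(6, -4)) + I)*5 = (-3 + 9)*5 = 6*5 = 30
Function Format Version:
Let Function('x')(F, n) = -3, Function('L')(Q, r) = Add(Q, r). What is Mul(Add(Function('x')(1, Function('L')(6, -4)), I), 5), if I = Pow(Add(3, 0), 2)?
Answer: 30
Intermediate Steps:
I = 9 (I = Pow(3, 2) = 9)
Mul(Add(Function('x')(1, Function('L')(6, -4)), I), 5) = Mul(Add(-3, 9), 5) = Mul(6, 5) = 30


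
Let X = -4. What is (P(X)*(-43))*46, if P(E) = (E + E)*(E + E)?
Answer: -126592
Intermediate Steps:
P(E) = 4*E² (P(E) = (2*E)*(2*E) = 4*E²)
(P(X)*(-43))*46 = ((4*(-4)²)*(-43))*46 = ((4*16)*(-43))*46 = (64*(-43))*46 = -2752*46 = -126592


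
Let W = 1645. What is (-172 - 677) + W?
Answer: 796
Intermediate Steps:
(-172 - 677) + W = (-172 - 677) + 1645 = -849 + 1645 = 796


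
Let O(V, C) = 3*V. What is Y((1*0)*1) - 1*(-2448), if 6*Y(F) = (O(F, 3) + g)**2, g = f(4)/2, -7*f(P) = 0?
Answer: 2448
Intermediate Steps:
f(P) = 0 (f(P) = -1/7*0 = 0)
g = 0 (g = 0/2 = 0*(1/2) = 0)
Y(F) = 3*F**2/2 (Y(F) = (3*F + 0)**2/6 = (3*F)**2/6 = (9*F**2)/6 = 3*F**2/2)
Y((1*0)*1) - 1*(-2448) = 3*((1*0)*1)**2/2 - 1*(-2448) = 3*(0*1)**2/2 + 2448 = (3/2)*0**2 + 2448 = (3/2)*0 + 2448 = 0 + 2448 = 2448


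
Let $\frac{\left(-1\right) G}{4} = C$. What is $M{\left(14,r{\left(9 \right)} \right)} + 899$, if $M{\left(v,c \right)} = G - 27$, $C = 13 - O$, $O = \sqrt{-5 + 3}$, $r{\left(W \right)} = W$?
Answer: $820 + 4 i \sqrt{2} \approx 820.0 + 5.6569 i$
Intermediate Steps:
$O = i \sqrt{2}$ ($O = \sqrt{-2} = i \sqrt{2} \approx 1.4142 i$)
$C = 13 - i \sqrt{2} \approx 13.0 - 1.4142 i$
$G = -52 + 4 i \sqrt{2}$ ($G = - 4 \left(13 - i \sqrt{2}\right) = -52 + 4 i \sqrt{2} \approx -52.0 + 5.6569 i$)
$M{\left(v,c \right)} = -79 + 4 i \sqrt{2}$ ($M{\left(v,c \right)} = \left(-52 + 4 i \sqrt{2}\right) - 27 = -79 + 4 i \sqrt{2}$)
$M{\left(14,r{\left(9 \right)} \right)} + 899 = \left(-79 + 4 i \sqrt{2}\right) + 899 = 820 + 4 i \sqrt{2}$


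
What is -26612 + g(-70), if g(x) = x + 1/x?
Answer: -1867741/70 ≈ -26682.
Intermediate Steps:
-26612 + g(-70) = -26612 + (-70 + 1/(-70)) = -26612 + (-70 - 1/70) = -26612 - 4901/70 = -1867741/70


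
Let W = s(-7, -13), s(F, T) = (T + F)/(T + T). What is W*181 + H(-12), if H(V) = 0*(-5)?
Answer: 1810/13 ≈ 139.23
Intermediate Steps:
H(V) = 0
s(F, T) = (F + T)/(2*T) (s(F, T) = (F + T)/((2*T)) = (F + T)*(1/(2*T)) = (F + T)/(2*T))
W = 10/13 (W = (1/2)*(-7 - 13)/(-13) = (1/2)*(-1/13)*(-20) = 10/13 ≈ 0.76923)
W*181 + H(-12) = (10/13)*181 + 0 = 1810/13 + 0 = 1810/13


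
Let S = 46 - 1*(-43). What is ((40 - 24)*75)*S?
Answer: 106800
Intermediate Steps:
S = 89 (S = 46 + 43 = 89)
((40 - 24)*75)*S = ((40 - 24)*75)*89 = (16*75)*89 = 1200*89 = 106800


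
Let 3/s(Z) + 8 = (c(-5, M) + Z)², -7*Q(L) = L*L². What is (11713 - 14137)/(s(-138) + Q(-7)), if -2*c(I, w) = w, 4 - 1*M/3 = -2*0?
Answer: -50244672/1015675 ≈ -49.469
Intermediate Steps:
M = 12 (M = 12 - (-6)*0 = 12 - 3*0 = 12 + 0 = 12)
Q(L) = -L³/7 (Q(L) = -L*L²/7 = -L³/7)
c(I, w) = -w/2
s(Z) = 3/(-8 + (-6 + Z)²) (s(Z) = 3/(-8 + (-½*12 + Z)²) = 3/(-8 + (-6 + Z)²))
(11713 - 14137)/(s(-138) + Q(-7)) = (11713 - 14137)/(3/(-8 + (-6 - 138)²) - ⅐*(-7)³) = -2424/(3/(-8 + (-144)²) - ⅐*(-343)) = -2424/(3/(-8 + 20736) + 49) = -2424/(3/20728 + 49) = -2424/1015675/20728 = -2424*20728/1015675 = -50244672/1015675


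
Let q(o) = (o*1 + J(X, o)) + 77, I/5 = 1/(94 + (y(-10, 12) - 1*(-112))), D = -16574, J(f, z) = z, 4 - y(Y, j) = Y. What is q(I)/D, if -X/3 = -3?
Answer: -1695/364628 ≈ -0.0046486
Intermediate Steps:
y(Y, j) = 4 - Y
X = 9 (X = -3*(-3) = 9)
I = 1/44 (I = 5/(94 + ((4 - 1*(-10)) - 1*(-112))) = 5/(94 + ((4 + 10) + 112)) = 5/(94 + (14 + 112)) = 5/(94 + 126) = 5/220 = 5*(1/220) = 1/44 ≈ 0.022727)
q(o) = 77 + 2*o (q(o) = (o*1 + o) + 77 = (o + o) + 77 = 2*o + 77 = 77 + 2*o)
q(I)/D = (77 + 2*(1/44))/(-16574) = (77 + 1/22)*(-1/16574) = (1695/22)*(-1/16574) = -1695/364628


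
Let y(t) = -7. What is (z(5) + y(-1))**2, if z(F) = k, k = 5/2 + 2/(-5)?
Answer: 2401/100 ≈ 24.010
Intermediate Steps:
k = 21/10 (k = 5*(1/2) + 2*(-1/5) = 5/2 - 2/5 = 21/10 ≈ 2.1000)
z(F) = 21/10
(z(5) + y(-1))**2 = (21/10 - 7)**2 = (-49/10)**2 = 2401/100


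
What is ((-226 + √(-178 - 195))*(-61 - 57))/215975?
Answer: 26668/215975 - 118*I*√373/215975 ≈ 0.12348 - 0.010552*I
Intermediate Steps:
((-226 + √(-178 - 195))*(-61 - 57))/215975 = ((-226 + √(-373))*(-118))*(1/215975) = ((-226 + I*√373)*(-118))*(1/215975) = (26668 - 118*I*√373)*(1/215975) = 26668/215975 - 118*I*√373/215975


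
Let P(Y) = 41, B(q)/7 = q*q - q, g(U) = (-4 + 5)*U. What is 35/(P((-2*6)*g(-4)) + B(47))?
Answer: 7/3035 ≈ 0.0023064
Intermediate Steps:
g(U) = U (g(U) = 1*U = U)
B(q) = -7*q + 7*q**2 (B(q) = 7*(q*q - q) = 7*(q**2 - q) = -7*q + 7*q**2)
35/(P((-2*6)*g(-4)) + B(47)) = 35/(41 + 7*47*(-1 + 47)) = 35/(41 + 7*47*46) = 35/(41 + 15134) = 35/15175 = (1/15175)*35 = 7/3035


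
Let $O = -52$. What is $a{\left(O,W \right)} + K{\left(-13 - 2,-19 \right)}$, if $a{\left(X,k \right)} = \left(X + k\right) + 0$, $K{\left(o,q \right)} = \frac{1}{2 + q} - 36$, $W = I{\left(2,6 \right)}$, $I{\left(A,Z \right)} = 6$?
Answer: $- \frac{1395}{17} \approx -82.059$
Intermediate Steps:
$W = 6$
$K{\left(o,q \right)} = -36 + \frac{1}{2 + q}$ ($K{\left(o,q \right)} = \frac{1}{2 + q} - 36 = -36 + \frac{1}{2 + q}$)
$a{\left(X,k \right)} = X + k$
$a{\left(O,W \right)} + K{\left(-13 - 2,-19 \right)} = \left(-52 + 6\right) + \frac{-71 - -684}{2 - 19} = -46 + \frac{-71 + 684}{-17} = -46 - \frac{613}{17} = - \frac{1395}{17}$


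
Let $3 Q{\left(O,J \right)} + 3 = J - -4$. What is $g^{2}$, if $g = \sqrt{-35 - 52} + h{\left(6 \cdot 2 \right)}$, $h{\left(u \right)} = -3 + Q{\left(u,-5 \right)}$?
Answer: $\frac{\left(13 - 3 i \sqrt{87}\right)^{2}}{9} \approx -68.222 - 80.837 i$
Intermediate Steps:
$Q{\left(O,J \right)} = \frac{1}{3} + \frac{J}{3}$ ($Q{\left(O,J \right)} = -1 + \frac{J - -4}{3} = -1 + \frac{J + 4}{3} = -1 + \frac{4 + J}{3} = -1 + \left(\frac{4}{3} + \frac{J}{3}\right) = \frac{1}{3} + \frac{J}{3}$)
$h{\left(u \right)} = - \frac{13}{3}$ ($h{\left(u \right)} = -3 + \left(\frac{1}{3} + \frac{1}{3} \left(-5\right)\right) = -3 + \left(\frac{1}{3} - \frac{5}{3}\right) = -3 - \frac{4}{3} = - \frac{13}{3}$)
$g = - \frac{13}{3} + i \sqrt{87}$ ($g = \sqrt{-35 - 52} - \frac{13}{3} = \sqrt{-87} - \frac{13}{3} = i \sqrt{87} - \frac{13}{3} = - \frac{13}{3} + i \sqrt{87} \approx -4.3333 + 9.3274 i$)
$g^{2} = \left(- \frac{13}{3} + i \sqrt{87}\right)^{2}$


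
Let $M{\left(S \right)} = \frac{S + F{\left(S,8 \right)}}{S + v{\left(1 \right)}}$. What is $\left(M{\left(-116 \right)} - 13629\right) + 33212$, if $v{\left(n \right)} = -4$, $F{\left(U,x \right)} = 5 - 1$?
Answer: $\frac{293759}{15} \approx 19584.0$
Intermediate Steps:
$F{\left(U,x \right)} = 4$
$M{\left(S \right)} = \frac{4 + S}{-4 + S}$ ($M{\left(S \right)} = \frac{S + 4}{S - 4} = \frac{4 + S}{-4 + S}$)
$\left(M{\left(-116 \right)} - 13629\right) + 33212 = \left(\frac{4 - 116}{-4 - 116} - 13629\right) + 33212 = \left(\frac{1}{-120} \left(-112\right) - 13629\right) + 33212 = \left(\left(- \frac{1}{120}\right) \left(-112\right) - 13629\right) + 33212 = \left(\frac{14}{15} - 13629\right) + 33212 = - \frac{204421}{15} + 33212 = \frac{293759}{15}$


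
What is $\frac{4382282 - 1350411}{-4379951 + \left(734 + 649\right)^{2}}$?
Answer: $- \frac{3031871}{2467262} \approx -1.2288$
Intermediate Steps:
$\frac{4382282 - 1350411}{-4379951 + \left(734 + 649\right)^{2}} = \frac{3031871}{-4379951 + 1383^{2}} = \frac{3031871}{-4379951 + 1912689} = \frac{3031871}{-2467262} = 3031871 \left(- \frac{1}{2467262}\right) = - \frac{3031871}{2467262}$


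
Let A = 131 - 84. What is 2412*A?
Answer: 113364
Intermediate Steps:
A = 47
2412*A = 2412*47 = 113364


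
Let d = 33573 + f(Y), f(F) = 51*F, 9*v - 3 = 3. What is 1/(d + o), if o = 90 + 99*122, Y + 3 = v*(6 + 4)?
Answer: 1/45928 ≈ 2.1773e-5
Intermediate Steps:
v = ⅔ (v = ⅓ + (⅑)*3 = ⅓ + ⅓ = ⅔ ≈ 0.66667)
Y = 11/3 (Y = -3 + 2*(6 + 4)/3 = -3 + (⅔)*10 = -3 + 20/3 = 11/3 ≈ 3.6667)
o = 12168 (o = 90 + 12078 = 12168)
d = 33760 (d = 33573 + 51*(11/3) = 33573 + 187 = 33760)
1/(d + o) = 1/(33760 + 12168) = 1/45928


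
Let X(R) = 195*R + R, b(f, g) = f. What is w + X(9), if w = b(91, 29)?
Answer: 1855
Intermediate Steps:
w = 91
X(R) = 196*R
w + X(9) = 91 + 196*9 = 91 + 1764 = 1855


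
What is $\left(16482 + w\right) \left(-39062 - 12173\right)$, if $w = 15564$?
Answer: $-1641876810$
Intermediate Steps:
$\left(16482 + w\right) \left(-39062 - 12173\right) = \left(16482 + 15564\right) \left(-39062 - 12173\right) = 32046 \left(-51235\right) = -1641876810$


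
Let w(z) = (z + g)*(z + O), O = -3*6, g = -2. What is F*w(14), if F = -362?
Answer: 17376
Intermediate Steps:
O = -18
w(z) = (-18 + z)*(-2 + z) (w(z) = (z - 2)*(z - 18) = (-2 + z)*(-18 + z) = (-18 + z)*(-2 + z))
F*w(14) = -362*(36 + 14² - 20*14) = -362*(36 + 196 - 280) = -362*(-48) = 17376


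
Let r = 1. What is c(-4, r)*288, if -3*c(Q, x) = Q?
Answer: 384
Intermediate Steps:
c(Q, x) = -Q/3
c(-4, r)*288 = -1/3*(-4)*288 = (4/3)*288 = 384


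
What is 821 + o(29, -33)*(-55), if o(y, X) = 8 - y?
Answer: 1976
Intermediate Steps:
821 + o(29, -33)*(-55) = 821 + (8 - 1*29)*(-55) = 821 + (8 - 29)*(-55) = 821 - 21*(-55) = 821 + 1155 = 1976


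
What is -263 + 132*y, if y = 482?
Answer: 63361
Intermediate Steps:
-263 + 132*y = -263 + 132*482 = -263 + 63624 = 63361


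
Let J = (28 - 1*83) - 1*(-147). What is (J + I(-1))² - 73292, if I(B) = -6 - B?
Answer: -65723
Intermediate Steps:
J = 92 (J = (28 - 83) + 147 = -55 + 147 = 92)
(J + I(-1))² - 73292 = (92 + (-6 - 1*(-1)))² - 73292 = (92 + (-6 + 1))² - 73292 = (92 - 5)² - 73292 = 87² - 73292 = 7569 - 73292 = -65723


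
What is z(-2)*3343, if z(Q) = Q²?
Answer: 13372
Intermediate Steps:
z(-2)*3343 = (-2)²*3343 = 4*3343 = 13372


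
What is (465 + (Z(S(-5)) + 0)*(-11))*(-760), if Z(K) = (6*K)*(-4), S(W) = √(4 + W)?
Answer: -353400 - 200640*I ≈ -3.534e+5 - 2.0064e+5*I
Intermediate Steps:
Z(K) = -24*K
(465 + (Z(S(-5)) + 0)*(-11))*(-760) = (465 + (-24*√(4 - 5) + 0)*(-11))*(-760) = (465 + (-24*I + 0)*(-11))*(-760) = (465 - 24*I*(-11))*(-760) = (465 + 264*I)*(-760) = -353400 - 200640*I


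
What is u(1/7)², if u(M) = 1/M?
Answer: 49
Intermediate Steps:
u(1/7)² = (1/(1/7))² = (1/(⅐))² = 7² = 49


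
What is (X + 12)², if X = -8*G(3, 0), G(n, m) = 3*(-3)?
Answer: 7056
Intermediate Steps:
G(n, m) = -9
X = 72 (X = -8*(-9) = 72)
(X + 12)² = (72 + 12)² = 84² = 7056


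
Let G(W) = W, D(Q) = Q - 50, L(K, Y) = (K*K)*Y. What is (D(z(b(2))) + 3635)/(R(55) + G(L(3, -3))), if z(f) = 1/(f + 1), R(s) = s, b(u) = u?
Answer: 2689/21 ≈ 128.05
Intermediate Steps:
L(K, Y) = Y*K² (L(K, Y) = K²*Y = Y*K²)
z(f) = 1/(1 + f)
D(Q) = -50 + Q
(D(z(b(2))) + 3635)/(R(55) + G(L(3, -3))) = ((-50 + 1/(1 + 2)) + 3635)/(55 - 3*3²) = ((-50 + 1/3) + 3635)/(55 - 3*9) = ((-50 + ⅓) + 3635)/(55 - 27) = (-149/3 + 3635)/28 = (10756/3)*(1/28) = 2689/21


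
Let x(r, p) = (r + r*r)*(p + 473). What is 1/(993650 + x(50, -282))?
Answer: 1/1480700 ≈ 6.7536e-7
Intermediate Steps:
x(r, p) = (473 + p)*(r + r²) (x(r, p) = (r + r²)*(473 + p) = (473 + p)*(r + r²))
1/(993650 + x(50, -282)) = 1/(993650 + 50*(473 - 282 + 473*50 - 282*50)) = 1/(993650 + 50*(473 - 282 + 23650 - 14100)) = 1/(993650 + 50*9741) = 1/(993650 + 487050) = 1/1480700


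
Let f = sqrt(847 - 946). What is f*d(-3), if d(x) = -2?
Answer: -6*I*sqrt(11) ≈ -19.9*I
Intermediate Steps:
f = 3*I*sqrt(11) (f = sqrt(-99) = 3*I*sqrt(11) ≈ 9.9499*I)
f*d(-3) = (3*I*sqrt(11))*(-2) = -6*I*sqrt(11)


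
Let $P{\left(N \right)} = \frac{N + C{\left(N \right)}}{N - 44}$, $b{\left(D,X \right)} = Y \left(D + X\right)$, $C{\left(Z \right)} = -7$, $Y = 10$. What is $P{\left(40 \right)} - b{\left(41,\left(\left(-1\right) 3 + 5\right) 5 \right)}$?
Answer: $- \frac{2073}{4} \approx -518.25$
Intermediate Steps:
$b{\left(D,X \right)} = 10 D + 10 X$ ($b{\left(D,X \right)} = 10 \left(D + X\right) = 10 D + 10 X$)
$P{\left(N \right)} = \frac{-7 + N}{-44 + N}$ ($P{\left(N \right)} = \frac{N - 7}{N - 44} = \frac{-7 + N}{-44 + N}$)
$P{\left(40 \right)} - b{\left(41,\left(\left(-1\right) 3 + 5\right) 5 \right)} = \frac{-7 + 40}{-44 + 40} - \left(10 \cdot 41 + 10 \left(\left(-1\right) 3 + 5\right) 5\right) = \frac{1}{-4} \cdot 33 - \left(410 + 10 \left(-3 + 5\right) 5\right) = \left(- \frac{1}{4}\right) 33 - \left(410 + 10 \cdot 2 \cdot 5\right) = - \frac{33}{4} - \left(410 + 10 \cdot 10\right) = - \frac{33}{4} - \left(410 + 100\right) = - \frac{33}{4} - 510 = - \frac{2073}{4}$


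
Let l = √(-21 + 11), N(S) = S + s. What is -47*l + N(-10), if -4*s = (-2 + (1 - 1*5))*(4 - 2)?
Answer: -7 - 47*I*√10 ≈ -7.0 - 148.63*I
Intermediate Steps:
s = 3 (s = -(-2 + (1 - 1*5))*(4 - 2)/4 = -(-2 + (1 - 5))*2/4 = -(-2 - 4)*2/4 = -(-3)*2/2 = -¼*(-12) = 3)
N(S) = 3 + S (N(S) = S + 3 = 3 + S)
l = I*√10 (l = √(-10) = I*√10 ≈ 3.1623*I)
-47*l + N(-10) = -47*I*√10 + (3 - 10) = -47*I*√10 - 7 = -7 - 47*I*√10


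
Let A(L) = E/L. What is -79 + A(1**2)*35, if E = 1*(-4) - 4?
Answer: -359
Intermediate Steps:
E = -8 (E = -4 - 4 = -8)
A(L) = -8/L
-79 + A(1**2)*35 = -79 - 8/(1**2)*35 = -79 - 8/1*35 = -79 - 8*1*35 = -79 - 8*35 = -79 - 280 = -359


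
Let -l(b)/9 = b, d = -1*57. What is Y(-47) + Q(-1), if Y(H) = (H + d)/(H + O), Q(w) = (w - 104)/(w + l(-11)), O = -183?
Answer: -997/1610 ≈ -0.61926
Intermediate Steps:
d = -57
l(b) = -9*b
Q(w) = (-104 + w)/(99 + w) (Q(w) = (w - 104)/(w - 9*(-11)) = (-104 + w)/(w + 99) = (-104 + w)/(99 + w))
Y(H) = (-57 + H)/(-183 + H) (Y(H) = (H - 57)/(H - 183) = (-57 + H)/(-183 + H))
Y(-47) + Q(-1) = (-57 - 47)/(-183 - 47) + (-104 - 1)/(99 - 1) = -104/(-230) - 105/98 = -1/230*(-104) + (1/98)*(-105) = 52/115 - 15/14 = -997/1610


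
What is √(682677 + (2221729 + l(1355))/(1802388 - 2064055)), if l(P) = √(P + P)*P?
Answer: √(46742052661123610 - 354558785*√2710)/261667 ≈ 826.24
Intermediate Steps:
l(P) = √2*P^(3/2) (l(P) = √(2*P)*P = (√2*√P)*P = √2*P^(3/2))
√(682677 + (2221729 + l(1355))/(1802388 - 2064055)) = √(682677 + (2221729 + √2*1355^(3/2))/(1802388 - 2064055)) = √(682677 + (2221729 + √2*(1355*√1355))/(-261667)) = √(682677 + (2221729 + 1355*√2710)*(-1/261667)) = √(682677 + (-2221729/261667 - 1355*√2710/261667)) = √(178631820830/261667 - 1355*√2710/261667)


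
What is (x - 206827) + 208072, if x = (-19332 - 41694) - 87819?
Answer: -147600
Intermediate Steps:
x = -148845 (x = -61026 - 87819 = -148845)
(x - 206827) + 208072 = (-148845 - 206827) + 208072 = -355672 + 208072 = -147600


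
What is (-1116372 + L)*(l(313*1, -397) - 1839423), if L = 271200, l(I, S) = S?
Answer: 1554964349040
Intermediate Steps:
(-1116372 + L)*(l(313*1, -397) - 1839423) = (-1116372 + 271200)*(-397 - 1839423) = -845172*(-1839820) = 1554964349040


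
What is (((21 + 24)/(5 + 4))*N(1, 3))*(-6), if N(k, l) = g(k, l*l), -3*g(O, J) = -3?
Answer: -30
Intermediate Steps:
g(O, J) = 1 (g(O, J) = -1/3*(-3) = 1)
N(k, l) = 1
(((21 + 24)/(5 + 4))*N(1, 3))*(-6) = (((21 + 24)/(5 + 4))*1)*(-6) = ((45/9)*1)*(-6) = ((45*(1/9))*1)*(-6) = (5*1)*(-6) = 5*(-6) = -30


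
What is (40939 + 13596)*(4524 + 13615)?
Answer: 989210365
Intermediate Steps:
(40939 + 13596)*(4524 + 13615) = 54535*18139 = 989210365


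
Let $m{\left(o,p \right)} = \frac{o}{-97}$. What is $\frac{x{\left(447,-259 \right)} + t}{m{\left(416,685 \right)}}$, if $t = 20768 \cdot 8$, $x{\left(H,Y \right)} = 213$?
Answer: $- \frac{16136629}{416} \approx -38790.0$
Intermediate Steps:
$m{\left(o,p \right)} = - \frac{o}{97}$ ($m{\left(o,p \right)} = o \left(- \frac{1}{97}\right) = - \frac{o}{97}$)
$t = 166144$
$\frac{x{\left(447,-259 \right)} + t}{m{\left(416,685 \right)}} = \frac{213 + 166144}{\left(- \frac{1}{97}\right) 416} = \frac{166357}{- \frac{416}{97}} = 166357 \left(- \frac{97}{416}\right) = - \frac{16136629}{416}$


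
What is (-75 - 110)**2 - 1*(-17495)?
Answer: 51720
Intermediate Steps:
(-75 - 110)**2 - 1*(-17495) = (-185)**2 + 17495 = 34225 + 17495 = 51720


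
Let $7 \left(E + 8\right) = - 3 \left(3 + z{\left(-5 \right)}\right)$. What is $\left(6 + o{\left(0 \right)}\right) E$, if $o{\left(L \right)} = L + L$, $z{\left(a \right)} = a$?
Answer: $- \frac{300}{7} \approx -42.857$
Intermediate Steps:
$o{\left(L \right)} = 2 L$
$E = - \frac{50}{7}$ ($E = -8 + \frac{\left(-3\right) \left(3 - 5\right)}{7} = -8 + \frac{\left(-3\right) \left(-2\right)}{7} = -8 + \frac{1}{7} \cdot 6 = -8 + \frac{6}{7} = - \frac{50}{7} \approx -7.1429$)
$\left(6 + o{\left(0 \right)}\right) E = \left(6 + 2 \cdot 0\right) \left(- \frac{50}{7}\right) = \left(6 + 0\right) \left(- \frac{50}{7}\right) = 6 \left(- \frac{50}{7}\right) = - \frac{300}{7}$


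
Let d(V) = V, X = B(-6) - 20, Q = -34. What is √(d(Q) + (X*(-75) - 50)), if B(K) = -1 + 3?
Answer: √1266 ≈ 35.581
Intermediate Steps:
B(K) = 2
X = -18 (X = 2 - 20 = -18)
√(d(Q) + (X*(-75) - 50)) = √(-34 + (-18*(-75) - 50)) = √(-34 + (1350 - 50)) = √(-34 + 1300) = √1266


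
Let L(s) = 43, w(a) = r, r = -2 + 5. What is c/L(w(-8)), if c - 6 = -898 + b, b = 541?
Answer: -351/43 ≈ -8.1628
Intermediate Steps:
r = 3
w(a) = 3
c = -351 (c = 6 + (-898 + 541) = 6 - 357 = -351)
c/L(w(-8)) = -351/43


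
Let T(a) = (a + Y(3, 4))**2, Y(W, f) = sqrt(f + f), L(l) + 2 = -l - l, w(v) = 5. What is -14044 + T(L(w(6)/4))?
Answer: -56063/4 - 18*sqrt(2) ≈ -14041.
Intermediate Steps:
L(l) = -2 - 2*l (L(l) = -2 + (-l - l) = -2 - 2*l)
Y(W, f) = sqrt(2)*sqrt(f) (Y(W, f) = sqrt(2*f) = sqrt(2)*sqrt(f))
T(a) = (a + 2*sqrt(2))**2 (T(a) = (a + sqrt(2)*sqrt(4))**2 = (a + sqrt(2)*2)**2 = (a + 2*sqrt(2))**2)
-14044 + T(L(w(6)/4)) = -14044 + ((-2 - 10/4) + 2*sqrt(2))**2 = -14044 + ((-2 - 2*5/4) + 2*sqrt(2))**2 = -14044 + ((-2 - 5/2) + 2*sqrt(2))**2 = -14044 + (-9/2 + 2*sqrt(2))**2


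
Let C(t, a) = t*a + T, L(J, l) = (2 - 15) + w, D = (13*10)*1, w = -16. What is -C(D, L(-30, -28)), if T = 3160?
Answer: 610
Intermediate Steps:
D = 130 (D = 130*1 = 130)
L(J, l) = -29 (L(J, l) = (2 - 15) - 16 = -13 - 16 = -29)
C(t, a) = 3160 + a*t (C(t, a) = t*a + 3160 = a*t + 3160 = 3160 + a*t)
-C(D, L(-30, -28)) = -(3160 - 29*130) = -(3160 - 3770) = -1*(-610) = 610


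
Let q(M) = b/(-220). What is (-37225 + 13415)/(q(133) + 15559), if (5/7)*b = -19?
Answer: -26191000/17115033 ≈ -1.5303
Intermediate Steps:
b = -133/5 (b = (7/5)*(-19) = -133/5 ≈ -26.600)
q(M) = 133/1100 (q(M) = -133/5/(-220) = -133/5*(-1/220) = 133/1100)
(-37225 + 13415)/(q(133) + 15559) = (-37225 + 13415)/(133/1100 + 15559) = -23810/17115033/1100 = -23810*1100/17115033 = -26191000/17115033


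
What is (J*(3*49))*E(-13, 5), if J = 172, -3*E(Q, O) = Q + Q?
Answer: 219128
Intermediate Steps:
E(Q, O) = -2*Q/3 (E(Q, O) = -(Q + Q)/3 = -2*Q/3)
(J*(3*49))*E(-13, 5) = (172*(3*49))*(-⅔*(-13)) = (172*147)*(26/3) = 25284*(26/3) = 219128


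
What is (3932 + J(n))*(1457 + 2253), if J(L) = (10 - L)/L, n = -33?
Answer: 481235230/33 ≈ 1.4583e+7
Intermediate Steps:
J(L) = (10 - L)/L
(3932 + J(n))*(1457 + 2253) = (3932 + (10 - 1*(-33))/(-33))*(1457 + 2253) = (3932 - (10 + 33)/33)*3710 = (3932 - 1/33*43)*3710 = (3932 - 43/33)*3710 = (129713/33)*3710 = 481235230/33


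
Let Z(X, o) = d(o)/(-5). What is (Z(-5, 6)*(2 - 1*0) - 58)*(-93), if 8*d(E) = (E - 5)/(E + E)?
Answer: 431551/80 ≈ 5394.4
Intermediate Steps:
d(E) = (-5 + E)/(16*E) (d(E) = ((E - 5)/(E + E))/8 = ((-5 + E)/((2*E)))/8 = ((-5 + E)*(1/(2*E)))/8 = ((-5 + E)/(2*E))/8 = (-5 + E)/(16*E))
Z(X, o) = -(-5 + o)/(80*o) (Z(X, o) = ((-5 + o)/(16*o))/(-5) = ((-5 + o)/(16*o))*(-⅕) = -(-5 + o)/(80*o))
(Z(-5, 6)*(2 - 1*0) - 58)*(-93) = (((1/80)*(5 - 1*6)/6)*(2 - 1*0) - 58)*(-93) = (((1/80)*(⅙)*(5 - 6))*(2 + 0) - 58)*(-93) = (((1/80)*(⅙)*(-1))*2 - 58)*(-93) = (-1/480*2 - 58)*(-93) = (-1/240 - 58)*(-93) = -13921/240*(-93) = 431551/80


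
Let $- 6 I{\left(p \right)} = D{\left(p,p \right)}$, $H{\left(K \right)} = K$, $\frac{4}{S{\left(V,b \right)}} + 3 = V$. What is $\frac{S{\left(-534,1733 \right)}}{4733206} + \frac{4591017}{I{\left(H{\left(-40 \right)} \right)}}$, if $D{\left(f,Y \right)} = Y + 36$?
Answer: $\frac{17503699629059357}{2541731622} \approx 6.8865 \cdot 10^{6}$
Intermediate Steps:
$S{\left(V,b \right)} = \frac{4}{-3 + V}$
$D{\left(f,Y \right)} = 36 + Y$
$I{\left(p \right)} = -6 - \frac{p}{6}$ ($I{\left(p \right)} = - \frac{36 + p}{6} = -6 - \frac{p}{6}$)
$\frac{S{\left(-534,1733 \right)}}{4733206} + \frac{4591017}{I{\left(H{\left(-40 \right)} \right)}} = \frac{4 \frac{1}{-3 - 534}}{4733206} + \frac{4591017}{-6 - - \frac{20}{3}} = \frac{4}{-537} \cdot \frac{1}{4733206} + \frac{4591017}{-6 + \frac{20}{3}} = 4 \left(- \frac{1}{537}\right) \frac{1}{4733206} + \frac{4591017}{\frac{2}{3}} = \left(- \frac{4}{537}\right) \frac{1}{4733206} + 4591017 \cdot \frac{3}{2} = - \frac{2}{1270865811} + \frac{13773051}{2} = \frac{17503699629059357}{2541731622}$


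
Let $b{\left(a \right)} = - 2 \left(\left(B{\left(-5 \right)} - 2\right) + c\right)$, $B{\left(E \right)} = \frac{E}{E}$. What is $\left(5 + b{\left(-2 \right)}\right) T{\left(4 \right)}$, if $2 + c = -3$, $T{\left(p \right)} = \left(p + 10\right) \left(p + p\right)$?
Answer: $1904$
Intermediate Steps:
$B{\left(E \right)} = 1$
$T{\left(p \right)} = 2 p \left(10 + p\right)$ ($T{\left(p \right)} = \left(10 + p\right) 2 p = 2 p \left(10 + p\right)$)
$c = -5$ ($c = -2 - 3 = -5$)
$b{\left(a \right)} = 12$ ($b{\left(a \right)} = - 2 \left(\left(1 - 2\right) - 5\right) = - 2 \left(-1 - 5\right) = \left(-2\right) \left(-6\right) = 12$)
$\left(5 + b{\left(-2 \right)}\right) T{\left(4 \right)} = \left(5 + 12\right) 2 \cdot 4 \left(10 + 4\right) = 17 \cdot 2 \cdot 4 \cdot 14 = 17 \cdot 112 = 1904$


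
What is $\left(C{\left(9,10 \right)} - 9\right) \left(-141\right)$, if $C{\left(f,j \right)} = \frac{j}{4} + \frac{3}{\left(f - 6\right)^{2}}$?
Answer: $\frac{1739}{2} \approx 869.5$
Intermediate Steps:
$C{\left(f,j \right)} = \frac{3}{\left(-6 + f\right)^{2}} + \frac{j}{4}$ ($C{\left(f,j \right)} = j \frac{1}{4} + \frac{3}{\left(f - 6\right)^{2}} = \frac{j}{4} + \frac{3}{\left(-6 + f\right)^{2}} = \frac{3}{\left(-6 + f\right)^{2}} + \frac{j}{4}$)
$\left(C{\left(9,10 \right)} - 9\right) \left(-141\right) = \left(\left(\frac{3}{\left(-6 + 9\right)^{2}} + \frac{1}{4} \cdot 10\right) - 9\right) \left(-141\right) = \left(\left(\frac{3}{9} + \frac{5}{2}\right) - 9\right) \left(-141\right) = \left(\left(3 \cdot \frac{1}{9} + \frac{5}{2}\right) - 9\right) \left(-141\right) = \left(\left(\frac{1}{3} + \frac{5}{2}\right) - 9\right) \left(-141\right) = \left(\frac{17}{6} - 9\right) \left(-141\right) = \left(- \frac{37}{6}\right) \left(-141\right) = \frac{1739}{2}$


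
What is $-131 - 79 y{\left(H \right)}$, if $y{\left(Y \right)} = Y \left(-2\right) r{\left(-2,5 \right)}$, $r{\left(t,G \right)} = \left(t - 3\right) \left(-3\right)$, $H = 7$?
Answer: $16459$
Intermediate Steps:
$r{\left(t,G \right)} = 9 - 3 t$ ($r{\left(t,G \right)} = \left(-3 + t\right) \left(-3\right) = 9 - 3 t$)
$y{\left(Y \right)} = - 30 Y$ ($y{\left(Y \right)} = Y \left(-2\right) \left(9 - -6\right) = - 2 Y \left(9 + 6\right) = - 2 Y 15 = - 30 Y$)
$-131 - 79 y{\left(H \right)} = -131 - 79 \left(\left(-30\right) 7\right) = -131 - -16590 = -131 + 16590 = 16459$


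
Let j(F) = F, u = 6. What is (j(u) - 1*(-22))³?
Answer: 21952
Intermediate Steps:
(j(u) - 1*(-22))³ = (6 - 1*(-22))³ = (6 + 22)³ = 28³ = 21952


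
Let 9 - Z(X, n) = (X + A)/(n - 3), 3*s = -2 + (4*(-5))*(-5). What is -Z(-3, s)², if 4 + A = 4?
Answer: -656100/7921 ≈ -82.830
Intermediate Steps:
A = 0 (A = -4 + 4 = 0)
s = 98/3 (s = (-2 + (4*(-5))*(-5))/3 = (-2 - 20*(-5))/3 = (-2 + 100)/3 = (⅓)*98 = 98/3 ≈ 32.667)
Z(X, n) = 9 - X/(-3 + n) (Z(X, n) = 9 - (X + 0)/(n - 3) = 9 - X/(-3 + n))
-Z(-3, s)² = -((-27 - 1*(-3) + 9*(98/3))/(-3 + 98/3))² = -((-27 + 3 + 294)/(89/3))² = -((3/89)*270)² = -(810/89)² = -1*656100/7921 = -656100/7921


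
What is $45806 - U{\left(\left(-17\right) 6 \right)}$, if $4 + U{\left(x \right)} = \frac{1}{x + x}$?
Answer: $\frac{9345241}{204} \approx 45810.0$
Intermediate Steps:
$U{\left(x \right)} = -4 + \frac{1}{2 x}$ ($U{\left(x \right)} = -4 + \frac{1}{x + x} = -4 + \frac{1}{2 x}$)
$45806 - U{\left(\left(-17\right) 6 \right)} = 45806 - \left(-4 + \frac{1}{2 \left(\left(-17\right) 6\right)}\right) = 45806 - \left(-4 + \frac{1}{2 \left(-102\right)}\right) = 45806 - \left(-4 + \frac{1}{2} \left(- \frac{1}{102}\right)\right) = 45806 - \left(-4 - \frac{1}{204}\right) = 45806 - - \frac{817}{204} = 45806 + \frac{817}{204} = \frac{9345241}{204}$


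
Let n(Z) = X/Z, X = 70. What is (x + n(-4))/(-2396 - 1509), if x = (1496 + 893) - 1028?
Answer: -2687/7810 ≈ -0.34405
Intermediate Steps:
x = 1361 (x = 2389 - 1028 = 1361)
n(Z) = 70/Z
(x + n(-4))/(-2396 - 1509) = (1361 + 70/(-4))/(-2396 - 1509) = (1361 + 70*(-¼))/(-3905) = (1361 - 35/2)*(-1/3905) = (2687/2)*(-1/3905) = -2687/7810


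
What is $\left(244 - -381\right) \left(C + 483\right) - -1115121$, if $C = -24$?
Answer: $1401996$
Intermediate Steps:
$\left(244 - -381\right) \left(C + 483\right) - -1115121 = \left(244 - -381\right) \left(-24 + 483\right) - -1115121 = \left(244 + 381\right) 459 + 1115121 = 625 \cdot 459 + 1115121 = 286875 + 1115121 = 1401996$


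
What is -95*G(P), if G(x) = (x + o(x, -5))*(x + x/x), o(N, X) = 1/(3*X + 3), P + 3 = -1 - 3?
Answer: -8075/2 ≈ -4037.5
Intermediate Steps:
P = -7 (P = -3 + (-1 - 3) = -3 - 4 = -7)
o(N, X) = 1/(3 + 3*X)
G(x) = (1 + x)*(-1/12 + x) (G(x) = (x + 1/(3*(1 - 5)))*(x + x/x) = (x + (1/3)/(-4))*(x + 1) = (x + (1/3)*(-1/4))*(1 + x) = (x - 1/12)*(1 + x) = (-1/12 + x)*(1 + x) = (1 + x)*(-1/12 + x))
-95*G(P) = -95*(-1/12 + (-7)**2 + (11/12)*(-7)) = -95*(-1/12 + 49 - 77/12) = -95*85/2 = -8075/2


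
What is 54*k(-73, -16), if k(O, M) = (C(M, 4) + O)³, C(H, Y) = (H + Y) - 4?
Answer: -38068326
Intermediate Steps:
C(H, Y) = -4 + H + Y
k(O, M) = (M + O)³ (k(O, M) = ((-4 + M + 4) + O)³ = (M + O)³)
54*k(-73, -16) = 54*(-16 - 73)³ = 54*(-89)³ = 54*(-704969) = -38068326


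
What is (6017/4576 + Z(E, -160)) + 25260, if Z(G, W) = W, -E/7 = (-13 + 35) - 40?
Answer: 10442147/416 ≈ 25101.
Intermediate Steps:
E = 126 (E = -7*((-13 + 35) - 40) = -7*(22 - 40) = -7*(-18) = 126)
(6017/4576 + Z(E, -160)) + 25260 = (6017/4576 - 160) + 25260 = (6017*(1/4576) - 160) + 25260 = (547/416 - 160) + 25260 = -66013/416 + 25260 = 10442147/416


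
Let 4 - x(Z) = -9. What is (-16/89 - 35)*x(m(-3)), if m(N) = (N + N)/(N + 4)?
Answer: -40703/89 ≈ -457.34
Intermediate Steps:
m(N) = 2*N/(4 + N) (m(N) = (2*N)/(4 + N) = 2*N/(4 + N))
x(Z) = 13 (x(Z) = 4 - 1*(-9) = 4 + 9 = 13)
(-16/89 - 35)*x(m(-3)) = (-16/89 - 35)*13 = -3131/89*13 = -40703/89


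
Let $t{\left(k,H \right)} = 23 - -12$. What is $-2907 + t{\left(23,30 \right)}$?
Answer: $-2872$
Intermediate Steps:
$t{\left(k,H \right)} = 35$ ($t{\left(k,H \right)} = 23 + 12 = 35$)
$-2907 + t{\left(23,30 \right)} = -2907 + 35 = -2872$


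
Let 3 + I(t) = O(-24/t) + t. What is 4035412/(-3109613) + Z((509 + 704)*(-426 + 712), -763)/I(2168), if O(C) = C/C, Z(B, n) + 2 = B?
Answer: 535016900558/3367710879 ≈ 158.87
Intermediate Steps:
Z(B, n) = -2 + B
O(C) = 1
I(t) = -2 + t (I(t) = -3 + (1 + t) = -2 + t)
4035412/(-3109613) + Z((509 + 704)*(-426 + 712), -763)/I(2168) = 4035412/(-3109613) + (-2 + (509 + 704)*(-426 + 712))/(-2 + 2168) = 4035412*(-1/3109613) + (-2 + 1213*286)/2166 = -4035412/3109613 + (-2 + 346918)*(1/2166) = -4035412/3109613 + 346916*(1/2166) = -4035412/3109613 + 173458/1083 = 535016900558/3367710879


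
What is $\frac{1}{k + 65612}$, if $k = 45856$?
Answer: $\frac{1}{111468} \approx 8.9712 \cdot 10^{-6}$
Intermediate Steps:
$\frac{1}{k + 65612} = \frac{1}{45856 + 65612} = \frac{1}{111468}$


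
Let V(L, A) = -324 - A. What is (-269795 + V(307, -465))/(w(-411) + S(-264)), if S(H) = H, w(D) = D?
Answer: 269654/675 ≈ 399.49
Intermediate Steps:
(-269795 + V(307, -465))/(w(-411) + S(-264)) = (-269795 + (-324 - 1*(-465)))/(-411 - 264) = (-269795 + (-324 + 465))/(-675) = (-269795 + 141)*(-1/675) = -269654*(-1/675) = 269654/675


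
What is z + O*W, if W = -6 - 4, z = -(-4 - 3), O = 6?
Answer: -53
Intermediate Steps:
z = 7 (z = -1*(-7) = 7)
W = -10
z + O*W = 7 + 6*(-10) = 7 - 60 = -53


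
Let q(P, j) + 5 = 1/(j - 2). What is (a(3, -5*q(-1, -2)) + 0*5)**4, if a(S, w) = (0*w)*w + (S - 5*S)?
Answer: 20736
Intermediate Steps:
q(P, j) = -5 + 1/(-2 + j) (q(P, j) = -5 + 1/(j - 2) = -5 + 1/(-2 + j))
a(S, w) = -4*S (a(S, w) = 0*w - 4*S = 0 - 4*S = -4*S)
(a(3, -5*q(-1, -2)) + 0*5)**4 = (-4*3 + 0*5)**4 = (-12 + 0)**4 = (-12)**4 = 20736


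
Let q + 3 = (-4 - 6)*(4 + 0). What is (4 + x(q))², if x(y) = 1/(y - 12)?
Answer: 47961/3025 ≈ 15.855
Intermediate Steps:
q = -43 (q = -3 + (-4 - 6)*(4 + 0) = -3 - 10*4 = -3 - 40 = -43)
x(y) = 1/(-12 + y)
(4 + x(q))² = (4 + 1/(-12 - 43))² = (4 + 1/(-55))² = (4 - 1/55)² = (219/55)² = 47961/3025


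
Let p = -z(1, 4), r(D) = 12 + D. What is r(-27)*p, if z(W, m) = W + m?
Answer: 75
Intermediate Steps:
p = -5 (p = -(1 + 4) = -1*5 = -5)
r(-27)*p = (12 - 27)*(-5) = -15*(-5) = 75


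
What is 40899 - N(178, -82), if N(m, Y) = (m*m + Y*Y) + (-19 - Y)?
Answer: 2428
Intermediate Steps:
N(m, Y) = -19 + Y**2 + m**2 - Y (N(m, Y) = (m**2 + Y**2) + (-19 - Y) = (Y**2 + m**2) + (-19 - Y) = -19 + Y**2 + m**2 - Y)
40899 - N(178, -82) = 40899 - (-19 + (-82)**2 + 178**2 - 1*(-82)) = 40899 - (-19 + 6724 + 31684 + 82) = 40899 - 1*38471 = 40899 - 38471 = 2428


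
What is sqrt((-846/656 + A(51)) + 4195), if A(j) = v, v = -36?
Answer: sqrt(111825778)/164 ≈ 64.480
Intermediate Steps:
A(j) = -36
sqrt((-846/656 + A(51)) + 4195) = sqrt((-846/656 - 36) + 4195) = sqrt((-846*1/656 - 36) + 4195) = sqrt((-423/328 - 36) + 4195) = sqrt(-12231/328 + 4195) = sqrt(1363729/328) = sqrt(111825778)/164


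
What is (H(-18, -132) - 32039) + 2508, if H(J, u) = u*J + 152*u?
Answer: -47219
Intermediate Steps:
H(J, u) = 152*u + J*u (H(J, u) = J*u + 152*u = 152*u + J*u)
(H(-18, -132) - 32039) + 2508 = (-132*(152 - 18) - 32039) + 2508 = (-132*134 - 32039) + 2508 = (-17688 - 32039) + 2508 = -49727 + 2508 = -47219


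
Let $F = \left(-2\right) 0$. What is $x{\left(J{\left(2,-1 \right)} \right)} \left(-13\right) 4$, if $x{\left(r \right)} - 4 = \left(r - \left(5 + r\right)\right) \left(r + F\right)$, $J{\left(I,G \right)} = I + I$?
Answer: $832$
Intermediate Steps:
$J{\left(I,G \right)} = 2 I$
$F = 0$
$x{\left(r \right)} = 4 - 5 r$ ($x{\left(r \right)} = 4 + \left(r - \left(5 + r\right)\right) \left(r + 0\right) = 4 - 5 r$)
$x{\left(J{\left(2,-1 \right)} \right)} \left(-13\right) 4 = \left(4 - 5 \cdot 2 \cdot 2\right) \left(-13\right) 4 = \left(4 - 20\right) \left(-13\right) 4 = \left(-16\right) \left(-13\right) 4 = 208 \cdot 4 = 832$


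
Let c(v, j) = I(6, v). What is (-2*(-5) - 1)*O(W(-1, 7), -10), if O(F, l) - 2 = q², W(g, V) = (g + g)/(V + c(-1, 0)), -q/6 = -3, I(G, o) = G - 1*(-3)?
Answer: 2934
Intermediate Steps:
I(G, o) = 3 + G (I(G, o) = G + 3 = 3 + G)
c(v, j) = 9 (c(v, j) = 3 + 6 = 9)
q = 18 (q = -6*(-3) = 18)
W(g, V) = 2*g/(9 + V) (W(g, V) = (g + g)/(V + 9) = (2*g)/(9 + V) = 2*g/(9 + V))
O(F, l) = 326 (O(F, l) = 2 + 18² = 2 + 324 = 326)
(-2*(-5) - 1)*O(W(-1, 7), -10) = (-2*(-5) - 1)*326 = (10 - 1)*326 = 9*326 = 2934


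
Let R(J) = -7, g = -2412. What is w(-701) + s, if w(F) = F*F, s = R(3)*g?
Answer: 508285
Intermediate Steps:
s = 16884 (s = -7*(-2412) = 16884)
w(F) = F**2
w(-701) + s = (-701)**2 + 16884 = 491401 + 16884 = 508285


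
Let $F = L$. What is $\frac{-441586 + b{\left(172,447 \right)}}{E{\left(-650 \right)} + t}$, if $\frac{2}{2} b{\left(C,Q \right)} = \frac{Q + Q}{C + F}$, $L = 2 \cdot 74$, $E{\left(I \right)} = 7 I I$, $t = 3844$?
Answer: $- \frac{70653313}{473815040} \approx -0.14912$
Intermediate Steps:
$E{\left(I \right)} = 7 I^{2}$
$L = 148$
$F = 148$
$b{\left(C,Q \right)} = \frac{2 Q}{148 + C}$ ($b{\left(C,Q \right)} = \frac{Q + Q}{C + 148} = \frac{2 Q}{148 + C}$)
$\frac{-441586 + b{\left(172,447 \right)}}{E{\left(-650 \right)} + t} = \frac{-441586 + 2 \cdot 447 \frac{1}{148 + 172}}{7 \left(-650\right)^{2} + 3844} = \frac{-441586 + 2 \cdot 447 \cdot \frac{1}{320}}{7 \cdot 422500 + 3844} = \frac{-441586 + 2 \cdot 447 \cdot \frac{1}{320}}{2957500 + 3844} = \frac{-441586 + \frac{447}{160}}{2961344} = \left(- \frac{70653313}{160}\right) \frac{1}{2961344} = - \frac{70653313}{473815040}$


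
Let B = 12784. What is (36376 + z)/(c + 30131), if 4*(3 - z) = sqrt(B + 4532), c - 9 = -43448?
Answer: -36379/13308 + sqrt(481)/8872 ≈ -2.7311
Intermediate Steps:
c = -43439 (c = 9 - 43448 = -43439)
z = 3 - 3*sqrt(481)/2 (z = 3 - sqrt(12784 + 4532)/4 = 3 - 3*sqrt(481)/2 ≈ -29.898)
(36376 + z)/(c + 30131) = (36376 + (3 - 3*sqrt(481)/2))/(-43439 + 30131) = (36379 - 3*sqrt(481)/2)/(-13308) = (36379 - 3*sqrt(481)/2)*(-1/13308) = -36379/13308 + sqrt(481)/8872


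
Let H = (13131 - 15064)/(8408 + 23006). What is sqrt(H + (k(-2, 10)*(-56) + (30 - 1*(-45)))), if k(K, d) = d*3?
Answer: I*sqrt(1583937953842)/31414 ≈ 40.063*I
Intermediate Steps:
k(K, d) = 3*d
H = -1933/31414 ≈ -0.061533
sqrt(H + (k(-2, 10)*(-56) + (30 - 1*(-45)))) = sqrt(-1933/31414 + ((3*10)*(-56) + (30 - 1*(-45)))) = sqrt(-1933/31414 + (30*(-56) + (30 + 45))) = sqrt(-1933/31414 + (-1680 + 75)) = sqrt(-1933/31414 - 1605) = sqrt(-50421403/31414) = I*sqrt(1583937953842)/31414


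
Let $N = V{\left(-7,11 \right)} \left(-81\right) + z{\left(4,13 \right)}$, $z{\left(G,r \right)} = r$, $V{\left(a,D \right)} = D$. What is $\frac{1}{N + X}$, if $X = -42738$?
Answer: $- \frac{1}{43616} \approx -2.2927 \cdot 10^{-5}$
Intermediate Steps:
$N = -878$ ($N = 11 \left(-81\right) + 13 = -891 + 13 = -878$)
$\frac{1}{N + X} = \frac{1}{-878 - 42738} = \frac{1}{-43616} = - \frac{1}{43616}$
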